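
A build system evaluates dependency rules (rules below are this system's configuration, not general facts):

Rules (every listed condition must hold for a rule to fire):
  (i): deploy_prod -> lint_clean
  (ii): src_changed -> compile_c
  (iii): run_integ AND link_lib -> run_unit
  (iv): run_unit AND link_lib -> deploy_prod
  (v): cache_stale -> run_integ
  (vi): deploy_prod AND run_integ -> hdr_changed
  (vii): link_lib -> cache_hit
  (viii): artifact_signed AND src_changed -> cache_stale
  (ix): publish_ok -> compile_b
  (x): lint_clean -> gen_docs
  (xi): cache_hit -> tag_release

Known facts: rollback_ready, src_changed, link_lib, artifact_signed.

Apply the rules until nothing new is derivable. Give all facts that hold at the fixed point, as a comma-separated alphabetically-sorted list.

Round 1 — (ii), (vii), (viii), derive compile_c, cache_hit, cache_stale.
Round 2 — (v), (xi), derive run_integ, tag_release.
Round 3 — (iii), derive run_unit.
Round 4 — (iv), derive deploy_prod.
Round 5 — (i), (vi), derive lint_clean, hdr_changed.
Round 6 — (x), derive gen_docs.

artifact_signed, cache_hit, cache_stale, compile_c, deploy_prod, gen_docs, hdr_changed, link_lib, lint_clean, rollback_ready, run_integ, run_unit, src_changed, tag_release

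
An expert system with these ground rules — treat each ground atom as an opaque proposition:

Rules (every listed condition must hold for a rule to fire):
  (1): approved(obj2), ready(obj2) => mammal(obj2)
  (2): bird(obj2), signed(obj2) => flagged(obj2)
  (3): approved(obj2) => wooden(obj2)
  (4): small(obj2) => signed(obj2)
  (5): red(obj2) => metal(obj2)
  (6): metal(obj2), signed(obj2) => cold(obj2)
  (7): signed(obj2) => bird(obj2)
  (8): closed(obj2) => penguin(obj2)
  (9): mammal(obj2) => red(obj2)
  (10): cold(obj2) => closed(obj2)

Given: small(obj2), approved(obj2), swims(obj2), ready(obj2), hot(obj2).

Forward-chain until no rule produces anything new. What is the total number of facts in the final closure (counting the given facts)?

Round 1 fires (1), (3), (4), giving mammal(obj2), wooden(obj2), signed(obj2).
Round 2 fires (7), (9), giving bird(obj2), red(obj2).
Round 3 fires (2), (5), giving flagged(obj2), metal(obj2).
Round 4 fires (6), giving cold(obj2).
Round 5 fires (10), giving closed(obj2).
Round 6 fires (8), giving penguin(obj2).
Closure: {approved(obj2), bird(obj2), closed(obj2), cold(obj2), flagged(obj2), hot(obj2), mammal(obj2), metal(obj2), penguin(obj2), ready(obj2), red(obj2), signed(obj2), small(obj2), swims(obj2), wooden(obj2)} — 15 facts.

15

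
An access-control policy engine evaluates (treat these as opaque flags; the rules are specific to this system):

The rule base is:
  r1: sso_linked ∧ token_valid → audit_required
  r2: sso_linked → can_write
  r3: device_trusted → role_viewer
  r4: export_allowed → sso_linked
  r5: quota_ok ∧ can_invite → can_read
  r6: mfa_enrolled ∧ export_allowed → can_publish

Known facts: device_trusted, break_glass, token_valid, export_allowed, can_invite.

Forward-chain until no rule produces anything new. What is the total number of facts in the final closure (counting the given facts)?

Round 1: r3 [device_trusted → role_viewer]; r4 [export_allowed → sso_linked]. New: role_viewer, sso_linked.
Round 2: r1 [sso_linked ∧ token_valid → audit_required]; r2 [sso_linked → can_write]. New: audit_required, can_write.
Closure: {audit_required, break_glass, can_invite, can_write, device_trusted, export_allowed, role_viewer, sso_linked, token_valid} — 9 facts.

9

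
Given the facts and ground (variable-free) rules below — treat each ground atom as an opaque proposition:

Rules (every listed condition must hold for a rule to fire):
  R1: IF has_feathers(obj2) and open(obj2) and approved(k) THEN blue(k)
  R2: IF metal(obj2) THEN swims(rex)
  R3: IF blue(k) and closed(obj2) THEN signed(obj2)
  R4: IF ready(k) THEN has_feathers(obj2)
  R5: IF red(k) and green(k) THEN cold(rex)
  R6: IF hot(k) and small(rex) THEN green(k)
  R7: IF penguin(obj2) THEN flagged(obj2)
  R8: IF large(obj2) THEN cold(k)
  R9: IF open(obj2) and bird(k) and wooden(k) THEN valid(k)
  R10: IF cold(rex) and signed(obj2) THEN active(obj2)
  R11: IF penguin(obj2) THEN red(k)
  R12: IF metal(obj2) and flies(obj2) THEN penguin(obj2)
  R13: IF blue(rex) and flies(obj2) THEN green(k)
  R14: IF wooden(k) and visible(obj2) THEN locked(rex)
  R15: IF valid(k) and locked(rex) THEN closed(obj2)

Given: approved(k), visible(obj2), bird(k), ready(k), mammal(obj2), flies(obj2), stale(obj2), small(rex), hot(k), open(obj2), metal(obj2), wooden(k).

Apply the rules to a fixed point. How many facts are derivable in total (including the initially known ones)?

25

Round 1 fires R2, R4, R6, R9, R12, R14, giving swims(rex), has_feathers(obj2), green(k), valid(k), penguin(obj2), locked(rex).
Round 2 fires R1, R7, R11, R15, giving blue(k), flagged(obj2), red(k), closed(obj2).
Round 3 fires R3, R5, giving signed(obj2), cold(rex).
Round 4 fires R10, giving active(obj2).
Closure: {active(obj2), approved(k), bird(k), blue(k), closed(obj2), cold(rex), flagged(obj2), flies(obj2), green(k), has_feathers(obj2), hot(k), locked(rex), mammal(obj2), metal(obj2), open(obj2), penguin(obj2), ready(k), red(k), signed(obj2), small(rex), stale(obj2), swims(rex), valid(k), visible(obj2), wooden(k)} — 25 facts.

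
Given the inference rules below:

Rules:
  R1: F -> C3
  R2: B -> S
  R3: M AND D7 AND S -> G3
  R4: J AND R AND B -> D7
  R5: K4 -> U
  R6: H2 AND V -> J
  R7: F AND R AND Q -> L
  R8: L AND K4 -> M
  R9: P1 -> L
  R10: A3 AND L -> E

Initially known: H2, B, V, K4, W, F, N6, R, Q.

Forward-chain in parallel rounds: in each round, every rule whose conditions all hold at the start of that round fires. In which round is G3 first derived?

Round 1: R1 [F -> C3]; R2 [B -> S]; R5 [K4 -> U]; R6 [H2 AND V -> J]; R7 [F AND R AND Q -> L]. Adds C3, S, U, J, L.
Round 2: R4 [J AND R AND B -> D7]; R8 [L AND K4 -> M]. Adds D7, M.
Round 3: R3 [M AND D7 AND S -> G3]. Adds G3.
G3 first appears in round 3.

3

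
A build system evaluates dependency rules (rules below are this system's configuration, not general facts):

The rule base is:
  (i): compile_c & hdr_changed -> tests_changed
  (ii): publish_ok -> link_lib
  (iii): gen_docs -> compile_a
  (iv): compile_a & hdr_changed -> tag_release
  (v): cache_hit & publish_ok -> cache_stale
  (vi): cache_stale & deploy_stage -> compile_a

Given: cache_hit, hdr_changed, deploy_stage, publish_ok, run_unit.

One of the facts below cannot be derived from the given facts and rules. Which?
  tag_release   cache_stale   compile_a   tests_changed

Round 1: (ii) [publish_ok -> link_lib]; (v) [cache_hit & publish_ok -> cache_stale]. New: link_lib, cache_stale.
Round 2: (vi) [cache_stale & deploy_stage -> compile_a]. New: compile_a.
Round 3: (iv) [compile_a & hdr_changed -> tag_release]. New: tag_release.
Derived: tag_release (round 3), cache_stale (round 1), compile_a (round 2). tests_changed never appears in any round.

tests_changed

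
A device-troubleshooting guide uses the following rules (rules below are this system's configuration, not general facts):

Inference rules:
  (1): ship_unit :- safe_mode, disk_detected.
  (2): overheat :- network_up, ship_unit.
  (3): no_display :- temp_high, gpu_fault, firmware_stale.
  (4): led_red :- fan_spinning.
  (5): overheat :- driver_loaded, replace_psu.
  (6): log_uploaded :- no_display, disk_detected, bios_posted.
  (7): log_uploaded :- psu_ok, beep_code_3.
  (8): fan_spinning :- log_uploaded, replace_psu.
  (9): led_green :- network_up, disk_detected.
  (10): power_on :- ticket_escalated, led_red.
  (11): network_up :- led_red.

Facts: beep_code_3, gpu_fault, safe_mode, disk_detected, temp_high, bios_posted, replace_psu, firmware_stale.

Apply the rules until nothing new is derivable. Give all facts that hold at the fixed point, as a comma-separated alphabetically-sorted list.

beep_code_3, bios_posted, disk_detected, fan_spinning, firmware_stale, gpu_fault, led_green, led_red, log_uploaded, network_up, no_display, overheat, replace_psu, safe_mode, ship_unit, temp_high

[1] (1) [ship_unit :- safe_mode, disk_detected.]; (3) [no_display :- temp_high, gpu_fault, firmware_stale.]. ⇒ new: ship_unit, no_display.
[2] (6) [log_uploaded :- no_display, disk_detected, bios_posted.]. ⇒ new: log_uploaded.
[3] (8) [fan_spinning :- log_uploaded, replace_psu.]. ⇒ new: fan_spinning.
[4] (4) [led_red :- fan_spinning.]. ⇒ new: led_red.
[5] (11) [network_up :- led_red.]. ⇒ new: network_up.
[6] (2) [overheat :- network_up, ship_unit.]; (9) [led_green :- network_up, disk_detected.]. ⇒ new: overheat, led_green.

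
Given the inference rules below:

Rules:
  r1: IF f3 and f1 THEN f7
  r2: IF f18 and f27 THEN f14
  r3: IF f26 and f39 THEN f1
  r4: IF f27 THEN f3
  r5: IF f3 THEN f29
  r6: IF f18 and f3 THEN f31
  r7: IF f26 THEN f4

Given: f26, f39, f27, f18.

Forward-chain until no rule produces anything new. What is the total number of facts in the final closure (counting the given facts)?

11

[1] r2 [IF f18 and f27 THEN f14]; r3 [IF f26 and f39 THEN f1]; r4 [IF f27 THEN f3]; r7 [IF f26 THEN f4]. ⇒ new: f14, f1, f3, f4.
[2] r1 [IF f3 and f1 THEN f7]; r5 [IF f3 THEN f29]; r6 [IF f18 and f3 THEN f31]. ⇒ new: f7, f29, f31.
Closure: {f1, f14, f18, f26, f27, f29, f3, f31, f39, f4, f7} — 11 facts.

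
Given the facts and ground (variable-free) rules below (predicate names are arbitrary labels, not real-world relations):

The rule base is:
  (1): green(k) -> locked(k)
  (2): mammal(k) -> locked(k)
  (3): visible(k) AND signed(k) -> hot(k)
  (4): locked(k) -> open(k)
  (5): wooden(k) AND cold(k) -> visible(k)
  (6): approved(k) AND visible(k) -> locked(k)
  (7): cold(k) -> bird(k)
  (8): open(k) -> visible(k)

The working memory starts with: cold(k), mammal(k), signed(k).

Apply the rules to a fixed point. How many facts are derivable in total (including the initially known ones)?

Round 1 — (2), (7), derive locked(k), bird(k).
Round 2 — (4), derive open(k).
Round 3 — (8), derive visible(k).
Round 4 — (3), derive hot(k).
Closure: {bird(k), cold(k), hot(k), locked(k), mammal(k), open(k), signed(k), visible(k)} — 8 facts.

8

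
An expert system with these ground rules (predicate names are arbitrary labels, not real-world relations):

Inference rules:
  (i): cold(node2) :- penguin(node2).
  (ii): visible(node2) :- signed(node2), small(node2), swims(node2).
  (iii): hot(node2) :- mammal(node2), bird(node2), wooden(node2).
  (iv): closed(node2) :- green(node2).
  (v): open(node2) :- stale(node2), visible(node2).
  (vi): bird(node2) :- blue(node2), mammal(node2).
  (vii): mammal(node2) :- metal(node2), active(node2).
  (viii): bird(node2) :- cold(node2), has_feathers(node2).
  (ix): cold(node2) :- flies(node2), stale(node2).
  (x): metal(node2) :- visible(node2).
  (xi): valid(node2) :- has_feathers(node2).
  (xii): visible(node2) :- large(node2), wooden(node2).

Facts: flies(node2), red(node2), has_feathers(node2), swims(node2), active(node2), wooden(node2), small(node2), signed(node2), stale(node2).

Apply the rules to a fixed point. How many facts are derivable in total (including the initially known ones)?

17

Round 1 fires (ii), (ix), (xi), giving visible(node2), cold(node2), valid(node2).
Round 2 fires (v), (viii), (x), giving open(node2), bird(node2), metal(node2).
Round 3 fires (vii), giving mammal(node2).
Round 4 fires (iii), giving hot(node2).
Closure: {active(node2), bird(node2), cold(node2), flies(node2), has_feathers(node2), hot(node2), mammal(node2), metal(node2), open(node2), red(node2), signed(node2), small(node2), stale(node2), swims(node2), valid(node2), visible(node2), wooden(node2)} — 17 facts.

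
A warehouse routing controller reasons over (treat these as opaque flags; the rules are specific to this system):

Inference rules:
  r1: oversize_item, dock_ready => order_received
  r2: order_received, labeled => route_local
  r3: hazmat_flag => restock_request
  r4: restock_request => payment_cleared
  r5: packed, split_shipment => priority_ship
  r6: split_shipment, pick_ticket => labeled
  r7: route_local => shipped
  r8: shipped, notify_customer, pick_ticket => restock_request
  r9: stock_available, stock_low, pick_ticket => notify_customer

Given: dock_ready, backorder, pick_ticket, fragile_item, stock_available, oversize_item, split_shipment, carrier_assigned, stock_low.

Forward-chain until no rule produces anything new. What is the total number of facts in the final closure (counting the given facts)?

Round 1 — r1, r6, r9, derive order_received, labeled, notify_customer.
Round 2 — r2, derive route_local.
Round 3 — r7, derive shipped.
Round 4 — r8, derive restock_request.
Round 5 — r4, derive payment_cleared.
Closure: {backorder, carrier_assigned, dock_ready, fragile_item, labeled, notify_customer, order_received, oversize_item, payment_cleared, pick_ticket, restock_request, route_local, shipped, split_shipment, stock_available, stock_low} — 16 facts.

16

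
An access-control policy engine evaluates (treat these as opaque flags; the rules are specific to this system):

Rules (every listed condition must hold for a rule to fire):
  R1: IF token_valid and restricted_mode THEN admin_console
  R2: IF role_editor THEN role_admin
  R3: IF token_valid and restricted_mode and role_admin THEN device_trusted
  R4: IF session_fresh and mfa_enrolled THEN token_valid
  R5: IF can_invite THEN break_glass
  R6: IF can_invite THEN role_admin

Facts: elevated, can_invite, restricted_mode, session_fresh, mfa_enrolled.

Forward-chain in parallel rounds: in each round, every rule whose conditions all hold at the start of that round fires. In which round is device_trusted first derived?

2

Round 1 — R4, R5, R6, derive token_valid, break_glass, role_admin.
Round 2 — R1, R3, derive admin_console, device_trusted.
device_trusted first appears in round 2.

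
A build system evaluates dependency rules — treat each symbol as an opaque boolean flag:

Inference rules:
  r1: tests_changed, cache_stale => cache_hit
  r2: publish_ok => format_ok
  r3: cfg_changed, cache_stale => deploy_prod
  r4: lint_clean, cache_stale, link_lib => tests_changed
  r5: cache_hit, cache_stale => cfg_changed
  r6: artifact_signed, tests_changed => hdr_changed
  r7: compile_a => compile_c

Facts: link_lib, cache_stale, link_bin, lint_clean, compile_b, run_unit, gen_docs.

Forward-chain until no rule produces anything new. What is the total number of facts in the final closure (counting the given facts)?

Round 1 fires r4, giving tests_changed.
Round 2 fires r1, giving cache_hit.
Round 3 fires r5, giving cfg_changed.
Round 4 fires r3, giving deploy_prod.
Closure: {cache_hit, cache_stale, cfg_changed, compile_b, deploy_prod, gen_docs, link_bin, link_lib, lint_clean, run_unit, tests_changed} — 11 facts.

11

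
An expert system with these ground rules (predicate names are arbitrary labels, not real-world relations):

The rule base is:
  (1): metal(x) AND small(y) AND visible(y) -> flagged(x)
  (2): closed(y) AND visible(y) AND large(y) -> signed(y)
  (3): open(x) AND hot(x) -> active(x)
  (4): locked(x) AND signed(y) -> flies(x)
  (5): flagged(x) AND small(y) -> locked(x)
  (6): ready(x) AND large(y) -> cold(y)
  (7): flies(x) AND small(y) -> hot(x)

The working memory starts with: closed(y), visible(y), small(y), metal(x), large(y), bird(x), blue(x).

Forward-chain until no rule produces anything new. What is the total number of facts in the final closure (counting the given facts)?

12

Round 1 — (1), (2), derive flagged(x), signed(y).
Round 2 — (5), derive locked(x).
Round 3 — (4), derive flies(x).
Round 4 — (7), derive hot(x).
Closure: {bird(x), blue(x), closed(y), flagged(x), flies(x), hot(x), large(y), locked(x), metal(x), signed(y), small(y), visible(y)} — 12 facts.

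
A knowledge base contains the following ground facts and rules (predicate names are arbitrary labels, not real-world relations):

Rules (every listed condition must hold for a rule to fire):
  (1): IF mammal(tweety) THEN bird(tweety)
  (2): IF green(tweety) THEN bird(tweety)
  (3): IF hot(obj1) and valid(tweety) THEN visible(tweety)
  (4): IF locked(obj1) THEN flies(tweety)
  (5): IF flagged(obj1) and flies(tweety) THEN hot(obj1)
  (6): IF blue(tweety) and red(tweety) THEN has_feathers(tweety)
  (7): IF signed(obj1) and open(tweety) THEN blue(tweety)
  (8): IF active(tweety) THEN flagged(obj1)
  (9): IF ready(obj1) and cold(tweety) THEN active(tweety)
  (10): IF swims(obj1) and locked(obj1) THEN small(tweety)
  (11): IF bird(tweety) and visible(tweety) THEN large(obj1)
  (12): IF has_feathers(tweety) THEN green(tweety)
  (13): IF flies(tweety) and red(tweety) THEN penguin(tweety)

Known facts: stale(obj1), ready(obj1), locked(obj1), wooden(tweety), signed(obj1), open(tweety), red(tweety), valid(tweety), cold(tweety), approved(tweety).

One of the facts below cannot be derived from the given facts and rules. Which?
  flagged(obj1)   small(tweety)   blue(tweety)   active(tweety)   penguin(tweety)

Round 1: (4) [IF locked(obj1) THEN flies(tweety)]; (7) [IF signed(obj1) and open(tweety) THEN blue(tweety)]; (9) [IF ready(obj1) and cold(tweety) THEN active(tweety)]. Adds flies(tweety), blue(tweety), active(tweety).
Round 2: (6) [IF blue(tweety) and red(tweety) THEN has_feathers(tweety)]; (8) [IF active(tweety) THEN flagged(obj1)]; (13) [IF flies(tweety) and red(tweety) THEN penguin(tweety)]. Adds has_feathers(tweety), flagged(obj1), penguin(tweety).
Round 3: (5) [IF flagged(obj1) and flies(tweety) THEN hot(obj1)]; (12) [IF has_feathers(tweety) THEN green(tweety)]. Adds hot(obj1), green(tweety).
Round 4: (2) [IF green(tweety) THEN bird(tweety)]; (3) [IF hot(obj1) and valid(tweety) THEN visible(tweety)]. Adds bird(tweety), visible(tweety).
Round 5: (11) [IF bird(tweety) and visible(tweety) THEN large(obj1)]. Adds large(obj1).
Derived: blue(tweety) (round 1), active(tweety) (round 1), penguin(tweety) (round 2), flagged(obj1) (round 2). small(tweety) never appears in any round.

small(tweety)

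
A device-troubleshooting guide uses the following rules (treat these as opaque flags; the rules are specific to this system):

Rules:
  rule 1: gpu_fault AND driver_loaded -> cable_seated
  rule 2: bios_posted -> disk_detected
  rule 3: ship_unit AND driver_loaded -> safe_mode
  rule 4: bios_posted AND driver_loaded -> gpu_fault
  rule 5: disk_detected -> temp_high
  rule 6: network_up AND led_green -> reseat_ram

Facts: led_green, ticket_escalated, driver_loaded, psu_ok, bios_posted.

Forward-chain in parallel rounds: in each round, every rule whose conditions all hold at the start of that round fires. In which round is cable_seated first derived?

2

Round 1: rule 2 [bios_posted -> disk_detected]; rule 4 [bios_posted AND driver_loaded -> gpu_fault]. Adds disk_detected, gpu_fault.
Round 2: rule 1 [gpu_fault AND driver_loaded -> cable_seated]; rule 5 [disk_detected -> temp_high]. Adds cable_seated, temp_high.
cable_seated first appears in round 2.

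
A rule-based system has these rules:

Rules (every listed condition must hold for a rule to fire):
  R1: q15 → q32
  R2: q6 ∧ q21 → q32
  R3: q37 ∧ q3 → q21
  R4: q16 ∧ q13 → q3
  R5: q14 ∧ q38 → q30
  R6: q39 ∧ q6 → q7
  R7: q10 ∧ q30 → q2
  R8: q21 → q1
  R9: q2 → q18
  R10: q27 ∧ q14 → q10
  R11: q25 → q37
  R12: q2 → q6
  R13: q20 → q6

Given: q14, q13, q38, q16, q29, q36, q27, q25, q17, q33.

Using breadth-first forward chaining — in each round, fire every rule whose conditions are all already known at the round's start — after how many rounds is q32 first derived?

Round 1 — R4, R5, R10, R11, derive q3, q30, q10, q37.
Round 2 — R3, R7, derive q21, q2.
Round 3 — R8, R9, R12, derive q1, q18, q6.
Round 4 — R2, derive q32.
q32 first appears in round 4.

4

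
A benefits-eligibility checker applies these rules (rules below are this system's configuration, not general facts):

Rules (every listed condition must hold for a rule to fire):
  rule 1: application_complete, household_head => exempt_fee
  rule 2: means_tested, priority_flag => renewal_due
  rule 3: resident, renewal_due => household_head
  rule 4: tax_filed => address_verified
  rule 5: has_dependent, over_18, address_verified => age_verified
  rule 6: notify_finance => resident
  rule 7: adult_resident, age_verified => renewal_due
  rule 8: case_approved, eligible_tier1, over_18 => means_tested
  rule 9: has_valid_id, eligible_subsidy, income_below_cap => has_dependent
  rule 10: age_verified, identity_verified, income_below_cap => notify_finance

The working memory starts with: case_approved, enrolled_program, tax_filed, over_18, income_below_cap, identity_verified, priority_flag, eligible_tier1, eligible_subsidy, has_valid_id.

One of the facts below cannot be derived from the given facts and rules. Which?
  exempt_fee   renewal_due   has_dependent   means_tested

exempt_fee

Round 1: rule 4 [tax_filed => address_verified]; rule 8 [case_approved, eligible_tier1, over_18 => means_tested]; rule 9 [has_valid_id, eligible_subsidy, income_below_cap => has_dependent]. New: address_verified, means_tested, has_dependent.
Round 2: rule 2 [means_tested, priority_flag => renewal_due]; rule 5 [has_dependent, over_18, address_verified => age_verified]. New: renewal_due, age_verified.
Round 3: rule 10 [age_verified, identity_verified, income_below_cap => notify_finance]. New: notify_finance.
Round 4: rule 6 [notify_finance => resident]. New: resident.
Round 5: rule 3 [resident, renewal_due => household_head]. New: household_head.
Derived: renewal_due (round 2), has_dependent (round 1), means_tested (round 1). exempt_fee never appears in any round.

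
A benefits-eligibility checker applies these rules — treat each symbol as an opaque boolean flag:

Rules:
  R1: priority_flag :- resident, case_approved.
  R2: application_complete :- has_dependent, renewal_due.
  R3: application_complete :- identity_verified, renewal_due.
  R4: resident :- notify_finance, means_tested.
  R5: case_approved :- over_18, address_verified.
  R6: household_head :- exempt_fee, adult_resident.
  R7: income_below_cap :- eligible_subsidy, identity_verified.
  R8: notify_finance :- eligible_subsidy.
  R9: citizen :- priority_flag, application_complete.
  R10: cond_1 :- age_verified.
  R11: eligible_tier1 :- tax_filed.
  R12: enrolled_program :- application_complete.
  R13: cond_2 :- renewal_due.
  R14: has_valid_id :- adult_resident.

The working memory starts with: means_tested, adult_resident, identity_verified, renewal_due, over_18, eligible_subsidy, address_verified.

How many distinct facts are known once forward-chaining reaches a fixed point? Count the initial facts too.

[1] R3 [application_complete :- identity_verified, renewal_due.]; R5 [case_approved :- over_18, address_verified.]; R7 [income_below_cap :- eligible_subsidy, identity_verified.]; R8 [notify_finance :- eligible_subsidy.]; R13 [cond_2 :- renewal_due.]; R14 [has_valid_id :- adult_resident.]. ⇒ new: application_complete, case_approved, income_below_cap, notify_finance, cond_2, has_valid_id.
[2] R4 [resident :- notify_finance, means_tested.]; R12 [enrolled_program :- application_complete.]. ⇒ new: resident, enrolled_program.
[3] R1 [priority_flag :- resident, case_approved.]. ⇒ new: priority_flag.
[4] R9 [citizen :- priority_flag, application_complete.]. ⇒ new: citizen.
Closure: {address_verified, adult_resident, application_complete, case_approved, citizen, cond_2, eligible_subsidy, enrolled_program, has_valid_id, identity_verified, income_below_cap, means_tested, notify_finance, over_18, priority_flag, renewal_due, resident} — 17 facts.

17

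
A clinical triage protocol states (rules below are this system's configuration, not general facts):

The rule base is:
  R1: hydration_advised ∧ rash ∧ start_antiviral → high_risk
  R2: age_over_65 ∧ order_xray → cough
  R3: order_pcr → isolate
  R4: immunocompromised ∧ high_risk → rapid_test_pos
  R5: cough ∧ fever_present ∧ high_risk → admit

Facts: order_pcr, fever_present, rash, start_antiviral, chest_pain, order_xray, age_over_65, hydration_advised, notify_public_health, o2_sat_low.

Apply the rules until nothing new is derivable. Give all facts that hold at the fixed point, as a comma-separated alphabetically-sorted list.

Round 1: R1 [hydration_advised ∧ rash ∧ start_antiviral → high_risk]; R2 [age_over_65 ∧ order_xray → cough]; R3 [order_pcr → isolate]. Adds high_risk, cough, isolate.
Round 2: R5 [cough ∧ fever_present ∧ high_risk → admit]. Adds admit.

admit, age_over_65, chest_pain, cough, fever_present, high_risk, hydration_advised, isolate, notify_public_health, o2_sat_low, order_pcr, order_xray, rash, start_antiviral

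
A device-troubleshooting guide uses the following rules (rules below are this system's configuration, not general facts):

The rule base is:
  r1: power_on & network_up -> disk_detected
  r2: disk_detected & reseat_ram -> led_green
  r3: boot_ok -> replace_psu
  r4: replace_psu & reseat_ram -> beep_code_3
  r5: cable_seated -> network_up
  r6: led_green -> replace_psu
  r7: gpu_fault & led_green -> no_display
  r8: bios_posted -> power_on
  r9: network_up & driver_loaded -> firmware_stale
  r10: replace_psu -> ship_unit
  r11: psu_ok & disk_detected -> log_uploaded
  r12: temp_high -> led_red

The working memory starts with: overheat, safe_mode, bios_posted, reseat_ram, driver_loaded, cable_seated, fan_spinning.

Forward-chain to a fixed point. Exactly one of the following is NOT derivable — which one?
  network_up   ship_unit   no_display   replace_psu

Round 1 fires r5, r8, giving network_up, power_on.
Round 2 fires r1, r9, giving disk_detected, firmware_stale.
Round 3 fires r2, giving led_green.
Round 4 fires r6, giving replace_psu.
Round 5 fires r4, r10, giving beep_code_3, ship_unit.
Derived: network_up (round 1), ship_unit (round 5), replace_psu (round 4). no_display never appears in any round.

no_display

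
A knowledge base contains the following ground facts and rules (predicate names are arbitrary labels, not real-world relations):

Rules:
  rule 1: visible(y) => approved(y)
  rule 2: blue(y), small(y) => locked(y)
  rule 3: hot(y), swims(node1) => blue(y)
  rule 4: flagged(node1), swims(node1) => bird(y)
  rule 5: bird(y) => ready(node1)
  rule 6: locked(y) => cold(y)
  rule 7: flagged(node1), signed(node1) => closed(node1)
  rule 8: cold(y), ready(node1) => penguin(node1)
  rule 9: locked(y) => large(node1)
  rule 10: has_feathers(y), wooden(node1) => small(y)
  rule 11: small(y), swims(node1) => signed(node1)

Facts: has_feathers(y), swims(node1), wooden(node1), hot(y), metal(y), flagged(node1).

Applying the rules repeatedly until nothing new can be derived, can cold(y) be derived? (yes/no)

Round 1 fires rule 3, rule 4, rule 10, giving blue(y), bird(y), small(y).
Round 2 fires rule 2, rule 5, rule 11, giving locked(y), ready(node1), signed(node1).
Round 3 fires rule 6, rule 7, rule 9, giving cold(y), closed(node1), large(node1).
Round 4 fires rule 8, giving penguin(node1).
cold(y) appears in round 3, so it is derivable.

yes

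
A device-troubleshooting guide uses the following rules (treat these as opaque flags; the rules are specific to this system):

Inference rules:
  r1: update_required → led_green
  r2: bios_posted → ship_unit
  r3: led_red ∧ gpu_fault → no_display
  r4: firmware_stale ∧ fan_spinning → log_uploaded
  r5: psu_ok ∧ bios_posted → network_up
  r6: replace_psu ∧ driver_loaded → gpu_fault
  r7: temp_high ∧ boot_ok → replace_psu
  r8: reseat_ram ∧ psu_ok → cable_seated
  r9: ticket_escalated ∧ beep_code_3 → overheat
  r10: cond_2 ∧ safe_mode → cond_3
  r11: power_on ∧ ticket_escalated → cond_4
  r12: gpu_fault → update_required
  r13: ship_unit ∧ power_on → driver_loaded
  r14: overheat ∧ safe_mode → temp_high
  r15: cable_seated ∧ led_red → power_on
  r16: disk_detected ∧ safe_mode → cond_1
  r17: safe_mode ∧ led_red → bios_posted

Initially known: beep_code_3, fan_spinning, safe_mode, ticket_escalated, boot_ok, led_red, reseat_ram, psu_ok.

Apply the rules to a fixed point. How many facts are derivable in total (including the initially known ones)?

Round 1: r8 [reseat_ram ∧ psu_ok → cable_seated]; r9 [ticket_escalated ∧ beep_code_3 → overheat]; r17 [safe_mode ∧ led_red → bios_posted]. New: cable_seated, overheat, bios_posted.
Round 2: r2 [bios_posted → ship_unit]; r5 [psu_ok ∧ bios_posted → network_up]; r14 [overheat ∧ safe_mode → temp_high]; r15 [cable_seated ∧ led_red → power_on]. New: ship_unit, network_up, temp_high, power_on.
Round 3: r7 [temp_high ∧ boot_ok → replace_psu]; r11 [power_on ∧ ticket_escalated → cond_4]; r13 [ship_unit ∧ power_on → driver_loaded]. New: replace_psu, cond_4, driver_loaded.
Round 4: r6 [replace_psu ∧ driver_loaded → gpu_fault]. New: gpu_fault.
Round 5: r3 [led_red ∧ gpu_fault → no_display]; r12 [gpu_fault → update_required]. New: no_display, update_required.
Round 6: r1 [update_required → led_green]. New: led_green.
Closure: {beep_code_3, bios_posted, boot_ok, cable_seated, cond_4, driver_loaded, fan_spinning, gpu_fault, led_green, led_red, network_up, no_display, overheat, power_on, psu_ok, replace_psu, reseat_ram, safe_mode, ship_unit, temp_high, ticket_escalated, update_required} — 22 facts.

22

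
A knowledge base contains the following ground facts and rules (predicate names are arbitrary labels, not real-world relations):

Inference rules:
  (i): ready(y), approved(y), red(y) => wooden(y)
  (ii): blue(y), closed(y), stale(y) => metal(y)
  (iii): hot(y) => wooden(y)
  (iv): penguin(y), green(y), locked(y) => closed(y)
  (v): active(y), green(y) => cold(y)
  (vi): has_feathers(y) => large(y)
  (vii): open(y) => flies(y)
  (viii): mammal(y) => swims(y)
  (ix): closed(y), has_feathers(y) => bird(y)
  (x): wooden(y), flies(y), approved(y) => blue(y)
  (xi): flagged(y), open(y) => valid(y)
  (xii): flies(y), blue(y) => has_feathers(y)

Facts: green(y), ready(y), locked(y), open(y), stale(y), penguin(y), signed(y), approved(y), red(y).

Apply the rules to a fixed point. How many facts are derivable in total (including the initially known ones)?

17

Round 1 fires (i), (iv), (vii), giving wooden(y), closed(y), flies(y).
Round 2 fires (x), giving blue(y).
Round 3 fires (ii), (xii), giving metal(y), has_feathers(y).
Round 4 fires (vi), (ix), giving large(y), bird(y).
Closure: {approved(y), bird(y), blue(y), closed(y), flies(y), green(y), has_feathers(y), large(y), locked(y), metal(y), open(y), penguin(y), ready(y), red(y), signed(y), stale(y), wooden(y)} — 17 facts.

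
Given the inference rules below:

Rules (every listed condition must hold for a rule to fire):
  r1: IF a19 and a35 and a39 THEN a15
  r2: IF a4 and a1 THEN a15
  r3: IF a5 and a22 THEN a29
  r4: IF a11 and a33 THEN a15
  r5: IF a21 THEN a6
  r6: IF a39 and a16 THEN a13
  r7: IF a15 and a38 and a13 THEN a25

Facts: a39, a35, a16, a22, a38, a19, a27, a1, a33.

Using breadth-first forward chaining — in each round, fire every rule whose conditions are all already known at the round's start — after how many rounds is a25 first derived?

2

Round 1: r1 [IF a19 and a35 and a39 THEN a15]; r6 [IF a39 and a16 THEN a13]. New: a15, a13.
Round 2: r7 [IF a15 and a38 and a13 THEN a25]. New: a25.
a25 first appears in round 2.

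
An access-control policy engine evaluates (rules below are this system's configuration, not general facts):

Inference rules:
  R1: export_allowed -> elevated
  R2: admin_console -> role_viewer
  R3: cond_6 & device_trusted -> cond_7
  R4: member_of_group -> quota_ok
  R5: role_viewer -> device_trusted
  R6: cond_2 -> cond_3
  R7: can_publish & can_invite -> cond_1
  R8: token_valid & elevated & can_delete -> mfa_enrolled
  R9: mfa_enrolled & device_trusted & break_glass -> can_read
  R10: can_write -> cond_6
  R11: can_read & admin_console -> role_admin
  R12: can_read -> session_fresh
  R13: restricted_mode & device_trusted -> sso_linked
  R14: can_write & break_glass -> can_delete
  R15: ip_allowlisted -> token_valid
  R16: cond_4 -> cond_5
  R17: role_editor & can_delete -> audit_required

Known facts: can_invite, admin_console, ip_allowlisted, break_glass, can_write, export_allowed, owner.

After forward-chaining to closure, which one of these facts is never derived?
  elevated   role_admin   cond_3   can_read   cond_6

Round 1 fires R1, R2, R10, R14, R15, giving elevated, role_viewer, cond_6, can_delete, token_valid.
Round 2 fires R5, R8, giving device_trusted, mfa_enrolled.
Round 3 fires R3, R9, giving cond_7, can_read.
Round 4 fires R11, R12, giving role_admin, session_fresh.
Derived: can_read (round 3), elevated (round 1), role_admin (round 4), cond_6 (round 1). cond_3 never appears in any round.

cond_3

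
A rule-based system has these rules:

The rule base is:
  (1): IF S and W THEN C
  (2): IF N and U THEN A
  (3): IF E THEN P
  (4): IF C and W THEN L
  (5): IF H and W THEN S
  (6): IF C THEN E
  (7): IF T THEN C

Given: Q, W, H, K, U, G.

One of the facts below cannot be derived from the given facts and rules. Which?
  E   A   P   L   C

Round 1 — (5), derive S.
Round 2 — (1), derive C.
Round 3 — (4), (6), derive L, E.
Round 4 — (3), derive P.
Derived: E (round 3), C (round 2), L (round 3), P (round 4). A never appears in any round.

A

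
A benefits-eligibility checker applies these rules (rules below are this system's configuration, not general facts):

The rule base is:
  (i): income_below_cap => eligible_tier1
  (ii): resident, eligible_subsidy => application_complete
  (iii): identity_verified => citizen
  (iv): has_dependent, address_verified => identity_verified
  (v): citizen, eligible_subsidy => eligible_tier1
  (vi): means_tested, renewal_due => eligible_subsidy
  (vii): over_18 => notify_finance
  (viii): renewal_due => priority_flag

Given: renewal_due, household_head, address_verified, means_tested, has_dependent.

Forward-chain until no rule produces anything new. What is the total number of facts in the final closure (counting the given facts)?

10

Round 1 — (iv), (vi), (viii), derive identity_verified, eligible_subsidy, priority_flag.
Round 2 — (iii), derive citizen.
Round 3 — (v), derive eligible_tier1.
Closure: {address_verified, citizen, eligible_subsidy, eligible_tier1, has_dependent, household_head, identity_verified, means_tested, priority_flag, renewal_due} — 10 facts.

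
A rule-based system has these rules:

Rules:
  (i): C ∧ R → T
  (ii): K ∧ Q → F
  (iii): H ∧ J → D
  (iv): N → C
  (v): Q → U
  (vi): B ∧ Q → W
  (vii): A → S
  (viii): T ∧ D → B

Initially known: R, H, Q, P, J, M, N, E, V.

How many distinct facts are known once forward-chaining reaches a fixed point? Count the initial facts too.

15

[1] (iii) [H ∧ J → D]; (iv) [N → C]; (v) [Q → U]. ⇒ new: D, C, U.
[2] (i) [C ∧ R → T]. ⇒ new: T.
[3] (viii) [T ∧ D → B]. ⇒ new: B.
[4] (vi) [B ∧ Q → W]. ⇒ new: W.
Closure: {B, C, D, E, H, J, M, N, P, Q, R, T, U, V, W} — 15 facts.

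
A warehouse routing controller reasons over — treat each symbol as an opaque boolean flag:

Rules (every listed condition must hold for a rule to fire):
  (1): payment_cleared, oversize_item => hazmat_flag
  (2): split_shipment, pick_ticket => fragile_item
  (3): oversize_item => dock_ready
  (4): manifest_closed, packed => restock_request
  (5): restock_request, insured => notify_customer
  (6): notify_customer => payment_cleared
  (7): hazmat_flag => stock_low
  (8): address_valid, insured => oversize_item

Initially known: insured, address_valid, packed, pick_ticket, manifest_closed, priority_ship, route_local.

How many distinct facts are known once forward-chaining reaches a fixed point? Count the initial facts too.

14

Round 1 fires (4), (8), giving restock_request, oversize_item.
Round 2 fires (3), (5), giving dock_ready, notify_customer.
Round 3 fires (6), giving payment_cleared.
Round 4 fires (1), giving hazmat_flag.
Round 5 fires (7), giving stock_low.
Closure: {address_valid, dock_ready, hazmat_flag, insured, manifest_closed, notify_customer, oversize_item, packed, payment_cleared, pick_ticket, priority_ship, restock_request, route_local, stock_low} — 14 facts.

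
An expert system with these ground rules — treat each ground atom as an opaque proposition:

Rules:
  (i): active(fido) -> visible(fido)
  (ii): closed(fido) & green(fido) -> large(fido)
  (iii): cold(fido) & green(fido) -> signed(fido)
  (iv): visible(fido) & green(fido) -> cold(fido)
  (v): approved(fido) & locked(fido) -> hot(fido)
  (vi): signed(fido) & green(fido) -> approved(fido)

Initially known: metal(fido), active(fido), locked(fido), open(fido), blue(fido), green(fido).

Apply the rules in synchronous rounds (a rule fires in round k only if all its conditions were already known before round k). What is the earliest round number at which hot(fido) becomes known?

Round 1 — (i), derive visible(fido).
Round 2 — (iv), derive cold(fido).
Round 3 — (iii), derive signed(fido).
Round 4 — (vi), derive approved(fido).
Round 5 — (v), derive hot(fido).
hot(fido) first appears in round 5.

5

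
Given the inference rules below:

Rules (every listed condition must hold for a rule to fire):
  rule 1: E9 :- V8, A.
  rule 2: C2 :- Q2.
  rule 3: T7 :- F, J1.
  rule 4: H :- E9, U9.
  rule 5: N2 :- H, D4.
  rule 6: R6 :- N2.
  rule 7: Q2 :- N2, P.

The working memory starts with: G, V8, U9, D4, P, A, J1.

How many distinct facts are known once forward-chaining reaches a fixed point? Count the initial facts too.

Round 1: rule 1 [E9 :- V8, A.]. Adds E9.
Round 2: rule 4 [H :- E9, U9.]. Adds H.
Round 3: rule 5 [N2 :- H, D4.]. Adds N2.
Round 4: rule 6 [R6 :- N2.]; rule 7 [Q2 :- N2, P.]. Adds R6, Q2.
Round 5: rule 2 [C2 :- Q2.]. Adds C2.
Closure: {A, C2, D4, E9, G, H, J1, N2, P, Q2, R6, U9, V8} — 13 facts.

13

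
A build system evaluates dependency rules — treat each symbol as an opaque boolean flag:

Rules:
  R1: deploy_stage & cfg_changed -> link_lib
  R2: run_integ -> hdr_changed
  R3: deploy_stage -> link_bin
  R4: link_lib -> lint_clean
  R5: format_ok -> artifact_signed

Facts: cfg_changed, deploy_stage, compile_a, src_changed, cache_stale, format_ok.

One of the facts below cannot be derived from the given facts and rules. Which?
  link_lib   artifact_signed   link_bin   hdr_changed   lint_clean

Round 1 fires R1, R3, R5, giving link_lib, link_bin, artifact_signed.
Round 2 fires R4, giving lint_clean.
Derived: link_lib (round 1), link_bin (round 1), lint_clean (round 2), artifact_signed (round 1). hdr_changed never appears in any round.

hdr_changed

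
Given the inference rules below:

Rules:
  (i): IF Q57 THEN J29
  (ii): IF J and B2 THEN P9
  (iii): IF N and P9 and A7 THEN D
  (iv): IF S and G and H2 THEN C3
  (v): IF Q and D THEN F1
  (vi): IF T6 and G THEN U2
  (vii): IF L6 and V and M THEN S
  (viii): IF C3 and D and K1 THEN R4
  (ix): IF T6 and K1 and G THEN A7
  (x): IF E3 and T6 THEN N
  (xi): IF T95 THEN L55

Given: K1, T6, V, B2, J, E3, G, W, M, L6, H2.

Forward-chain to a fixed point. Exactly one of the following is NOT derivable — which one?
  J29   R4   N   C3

J29

Round 1 fires (ii), (vi), (vii), (ix), (x), giving P9, U2, S, A7, N.
Round 2 fires (iii), (iv), giving D, C3.
Round 3 fires (viii), giving R4.
Derived: N (round 1), C3 (round 2), R4 (round 3). J29 never appears in any round.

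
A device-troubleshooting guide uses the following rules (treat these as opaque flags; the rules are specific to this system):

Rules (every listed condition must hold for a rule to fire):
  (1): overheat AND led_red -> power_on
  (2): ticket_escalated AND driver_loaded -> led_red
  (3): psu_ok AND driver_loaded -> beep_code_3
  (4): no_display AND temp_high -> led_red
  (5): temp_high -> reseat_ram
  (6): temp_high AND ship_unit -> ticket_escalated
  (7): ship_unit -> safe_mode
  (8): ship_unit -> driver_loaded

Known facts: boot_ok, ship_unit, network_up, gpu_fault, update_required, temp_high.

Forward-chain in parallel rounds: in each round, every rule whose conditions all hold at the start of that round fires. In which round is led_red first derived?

2

[1] (5) [temp_high -> reseat_ram]; (6) [temp_high AND ship_unit -> ticket_escalated]; (7) [ship_unit -> safe_mode]; (8) [ship_unit -> driver_loaded]. ⇒ new: reseat_ram, ticket_escalated, safe_mode, driver_loaded.
[2] (2) [ticket_escalated AND driver_loaded -> led_red]. ⇒ new: led_red.
led_red first appears in round 2.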